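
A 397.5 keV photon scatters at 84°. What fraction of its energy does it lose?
0.4106 (or 41.06%)

Calculate initial and final photon energies:

Initial: E₀ = 397.5 keV → λ₀ = 3.1191 pm
Compton shift: Δλ = 2.1727 pm
Final wavelength: λ' = 5.2918 pm
Final energy: E' = 234.2953 keV

Fractional energy loss:
(E₀ - E')/E₀ = (397.5000 - 234.2953)/397.5000
= 163.2047/397.5000
= 0.4106
= 41.06%

(Intermediate values are shown rounded; full precision is carried through to the final answer.)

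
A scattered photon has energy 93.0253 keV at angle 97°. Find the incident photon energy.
116.9000 keV

Convert final energy to wavelength (hc ≈ 1239.842 keV·pm):
λ' = hc/E' = 1239.842 / 93.0253 = 13.3280 pm

Calculate the Compton shift:
Δλ = λ_C(1 - cos(97°))
Δλ = 2.4263 × (1 - cos(97°))
Δλ = 2.7220 pm

Initial wavelength:
λ = λ' - Δλ = 13.3280 - 2.7220 = 10.6060 pm

Initial energy:
E = hc/λ = 1239.842 / 10.6060 = 116.9000 keV

(Intermediate values are shown rounded; full precision is carried through to the final answer.)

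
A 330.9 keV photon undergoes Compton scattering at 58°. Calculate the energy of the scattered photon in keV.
253.6792 keV

First convert energy to wavelength:
λ = hc/E, with hc ≈ 1239.842 keV·pm (i.e. 1239.842 eV·nm)

For E = 330.9 keV = 330900 eV:
λ = 1239.842 keV·pm / 330.9 keV
λ = 3.7469 pm

Calculate the Compton shift:
Δλ = λ_C(1 - cos(58°)) = 2.4263 × 0.4701
Δλ = 1.1406 pm

Final wavelength:
λ' = 3.7469 + 1.1406 = 4.8874 pm

Final energy:
E' = hc/λ' = 1239.842 / 4.8874 = 253.6792 keV

(Intermediate values are shown rounded; full precision is carried through to the final answer.)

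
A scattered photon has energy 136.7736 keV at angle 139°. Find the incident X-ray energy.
257.9000 keV

Convert final energy to wavelength (hc ≈ 1239.842 keV·pm):
λ' = hc/E' = 1239.842 / 136.7736 = 9.0649 pm

Calculate the Compton shift:
Δλ = λ_C(1 - cos(139°))
Δλ = 2.4263 × (1 - cos(139°))
Δλ = 4.2575 pm

Initial wavelength:
λ = λ' - Δλ = 9.0649 - 4.2575 = 4.8075 pm

Initial energy:
E = hc/λ = 1239.842 / 4.8075 = 257.9000 keV

(Intermediate values are shown rounded; full precision is carried through to the final answer.)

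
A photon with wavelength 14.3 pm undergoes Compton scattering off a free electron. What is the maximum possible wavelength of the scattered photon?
19.1526 pm (at θ = 180°)

The Compton shift is Δλ = λ_C(1 − cos θ).

Since cos θ ranges from −1 to 1, the factor (1 − cos θ) ranges from 0 to 2; the maximum shift occurs at θ = 180° (backscattering):
Δλ_max = 2λ_C = 2 × 2.4263 pm = 4.8526 pm

Maximum scattered wavelength:
λ'_max = λ₀ + Δλ_max = 14.3 + 4.8526 = 19.1526 pm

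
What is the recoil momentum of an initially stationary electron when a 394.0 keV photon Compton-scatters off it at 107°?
2.6162e-22 kg·m/s

The electron is initially at rest, so by conservation of momentum:
p⃗_e = p⃗₀ − p⃗'  (incident photon momentum minus scattered photon momentum)

Photon momentum magnitudes (p = h/λ = E/c):
λ₀ = hc/E₀ = 3.1468 pm → p₀ = h/λ₀ = 2.1056e-22 kg·m/s
Δλ = λ_C(1 − cos 107°) = 3.1357 pm
λ' = 6.2825 pm → p' = h/λ' = 1.0547e-22 kg·m/s

The scattered photon makes angle θ = 107° with the incident direction, so by the law of cosines:
|p⃗_e|² = p₀² + p'² − 2p₀p'cos θ
|p⃗_e|² = (2.1056e-22)² + (1.0547e-22)² − 2·2.1056e-22·1.0547e-22·cos(107°)
|p⃗_e| = 2.6162e-22 kg·m/s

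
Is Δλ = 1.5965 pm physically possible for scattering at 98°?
No, inconsistent

Calculate the expected shift for θ = 98°:

Δλ_expected = λ_C(1 - cos(98°))
Δλ_expected = 2.4263 × (1 - cos(98°))
Δλ_expected = 2.4263 × 1.1392
Δλ_expected = 2.7640 pm

Given shift: 1.5965 pm
Expected shift: 2.7640 pm
Difference: 1.1675 pm

The values do not match. The given shift corresponds to θ ≈ 70.0°, not 98°.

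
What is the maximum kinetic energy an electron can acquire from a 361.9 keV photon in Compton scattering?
212.1343 keV

Maximum energy transfer occurs at θ = 180° (backscattering).

Initial photon: E₀ = 361.9 keV → λ₀ = 3.4259 pm

Maximum Compton shift (at 180°):
Δλ_max = 2λ_C = 2 × 2.4263 = 4.8526 pm

Final wavelength:
λ' = 3.4259 + 4.8526 = 8.2785 pm

Minimum photon energy (maximum energy to electron):
E'_min = hc/λ' = 149.7657 keV

Maximum electron kinetic energy:
K_max = E₀ - E'_min = 361.9000 - 149.7657 = 212.1343 keV

(Intermediate values are shown rounded; full precision is carried through to the final answer.)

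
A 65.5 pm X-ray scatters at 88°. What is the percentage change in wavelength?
3.5750%

Calculate the Compton shift:
Δλ = λ_C(1 - cos(88°))
Δλ = 2.4263 × (1 - cos(88°))
Δλ = 2.4263 × 0.9651
Δλ = 2.3416 pm

Percentage change:
(Δλ/λ₀) × 100 = (2.3416/65.5) × 100
= 3.5750%

(Intermediate values are shown rounded; full precision is carried through to the final answer.)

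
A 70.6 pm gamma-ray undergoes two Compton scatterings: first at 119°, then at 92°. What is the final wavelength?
76.7136 pm

Apply Compton shift twice:

First scattering at θ₁ = 119°:
Δλ₁ = λ_C(1 - cos(119°))
Δλ₁ = 2.4263 × 1.4848
Δλ₁ = 3.6026 pm

After first scattering:
λ₁ = 70.6 + 3.6026 = 74.2026 pm

Second scattering at θ₂ = 92°:
Δλ₂ = λ_C(1 - cos(92°))
Δλ₂ = 2.4263 × 1.0349
Δλ₂ = 2.5110 pm

Final wavelength:
λ₂ = 74.2026 + 2.5110 = 76.7136 pm

Total shift: Δλ_total = 3.6026 + 2.5110 = 6.1136 pm

(Intermediate values are shown rounded; full precision is carried through to the final answer.)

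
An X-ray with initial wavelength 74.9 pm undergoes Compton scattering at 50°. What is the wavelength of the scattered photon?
75.7667 pm

Using the Compton scattering formula:
λ' = λ + Δλ = λ + λ_C(1 - cos θ)

Given:
- Initial wavelength λ = 74.9 pm
- Scattering angle θ = 50°
- Compton wavelength λ_C ≈ 2.4263 pm

Calculate the shift:
Δλ = 2.4263 × (1 - cos(50°))
Δλ = 2.4263 × 0.3572
Δλ = 0.8667 pm

Final wavelength:
λ' = 74.9 + 0.8667 = 75.7667 pm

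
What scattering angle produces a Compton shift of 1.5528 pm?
68.90°

From the Compton formula Δλ = λ_C(1 - cos θ), we can solve for θ:

cos θ = 1 - Δλ/λ_C

Given:
- Δλ = 1.5528 pm
- λ_C = h/(m_e·c) ≈ 2.42631024 pm

cos θ = 1 - 1.5528/2.42631024
cos θ = 1 - 0.639984
cos θ = 0.360016

θ = arccos(0.360016)
θ = 68.90°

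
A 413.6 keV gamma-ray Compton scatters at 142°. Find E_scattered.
169.0090 keV

First convert energy to wavelength:
λ = hc/E, with hc ≈ 1239.842 keV·pm (i.e. 1239.842 eV·nm)

For E = 413.6 keV = 413600 eV:
λ = 1239.842 keV·pm / 413.6 keV
λ = 2.9977 pm

Calculate the Compton shift:
Δλ = λ_C(1 - cos(142°)) = 2.4263 × 1.7880
Δλ = 4.3383 pm

Final wavelength:
λ' = 2.9977 + 4.3383 = 7.3360 pm

Final energy:
E' = hc/λ' = 1239.842 / 7.3360 = 169.0090 keV

(Intermediate values are shown rounded; full precision is carried through to the final answer.)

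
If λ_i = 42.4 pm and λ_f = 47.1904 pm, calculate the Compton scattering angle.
167.00°

First find the wavelength shift:
Δλ = λ' - λ = 47.1904 - 42.4 = 4.7904 pm

Using Δλ = λ_C(1 - cos θ), with λ_C = h/(m_e·c) ≈ 2.42631024 pm:
cos θ = 1 - Δλ/λ_C
cos θ = 1 - 4.7904/2.42631024
cos θ = -0.974356

θ = arccos(-0.974356)
θ = 167.00°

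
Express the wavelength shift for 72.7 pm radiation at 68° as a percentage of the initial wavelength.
2.0872%

Calculate the Compton shift:
Δλ = λ_C(1 - cos(68°))
Δλ = 2.4263 × (1 - cos(68°))
Δλ = 2.4263 × 0.6254
Δλ = 1.5174 pm

Percentage change:
(Δλ/λ₀) × 100 = (1.5174/72.7) × 100
= 2.0872%

(Intermediate values are shown rounded; full precision is carried through to the final answer.)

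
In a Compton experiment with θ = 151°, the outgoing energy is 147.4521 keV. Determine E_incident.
321.2001 keV

Convert final energy to wavelength (hc ≈ 1239.842 keV·pm):
λ' = hc/E' = 1239.842 / 147.4521 = 8.4084 pm

Calculate the Compton shift:
Δλ = λ_C(1 - cos(151°))
Δλ = 2.4263 × (1 - cos(151°))
Δλ = 4.5484 pm

Initial wavelength:
λ = λ' - Δλ = 8.4084 - 4.5484 = 3.8600 pm

Initial energy:
E = hc/λ = 1239.842 / 3.8600 = 321.2001 keV

(Intermediate values are shown rounded; full precision is carried through to the final answer.)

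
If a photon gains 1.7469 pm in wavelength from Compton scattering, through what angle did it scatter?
73.74°

From the Compton formula Δλ = λ_C(1 - cos θ), we can solve for θ:

cos θ = 1 - Δλ/λ_C

Given:
- Δλ = 1.7469 pm
- λ_C = h/(m_e·c) ≈ 2.42631024 pm

cos θ = 1 - 1.7469/2.42631024
cos θ = 1 - 0.719982
cos θ = 0.280018

θ = arccos(0.280018)
θ = 73.74°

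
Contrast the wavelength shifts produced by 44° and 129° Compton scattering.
129° produces the larger shift by a factor of 5.805

Calculate both shifts using Δλ = λ_C(1 - cos θ):

For θ₁ = 44°:
Δλ₁ = 2.4263 × (1 - cos(44°))
Δλ₁ = 2.4263 × 0.2807
Δλ₁ = 0.6810 pm

For θ₂ = 129°:
Δλ₂ = 2.4263 × (1 - cos(129°))
Δλ₂ = 2.4263 × 1.6293
Δλ₂ = 3.9532 pm

The 129° angle produces the larger shift.
Ratio: 3.9532/0.6810 = 5.805

(Intermediate values are shown rounded; full precision is carried through to the final answer.)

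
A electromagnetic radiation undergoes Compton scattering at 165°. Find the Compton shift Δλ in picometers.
4.7699 pm

Using the Compton scattering formula:
Δλ = λ_C(1 - cos θ)

where λ_C = h/(m_e·c) ≈ 2.4263 pm is the Compton wavelength of an electron.

For θ = 165°:
cos(165°) = -0.9659
1 - cos(165°) = 1.9659

Δλ = 2.4263 × 1.9659
Δλ = 4.7699 pm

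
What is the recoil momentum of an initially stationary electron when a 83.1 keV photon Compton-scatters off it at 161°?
7.7096e-23 kg·m/s

The electron is initially at rest, so by conservation of momentum:
p⃗_e = p⃗₀ − p⃗'  (incident photon momentum minus scattered photon momentum)

Photon momentum magnitudes (p = h/λ = E/c):
λ₀ = hc/E₀ = 14.9199 pm → p₀ = h/λ₀ = 4.4411e-23 kg·m/s
Δλ = λ_C(1 − cos 161°) = 4.7204 pm
λ' = 19.6403 pm → p' = h/λ' = 3.3737e-23 kg·m/s

The scattered photon makes angle θ = 161° with the incident direction, so by the law of cosines:
|p⃗_e|² = p₀² + p'² − 2p₀p'cos θ
|p⃗_e|² = (4.4411e-23)² + (3.3737e-23)² − 2·4.4411e-23·3.3737e-23·cos(161°)
|p⃗_e| = 7.7096e-23 kg·m/s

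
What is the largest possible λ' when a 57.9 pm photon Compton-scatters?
62.7526 pm (at θ = 180°)

The Compton shift is Δλ = λ_C(1 − cos θ).

Since cos θ ranges from −1 to 1, the factor (1 − cos θ) ranges from 0 to 2; the maximum shift occurs at θ = 180° (backscattering):
Δλ_max = 2λ_C = 2 × 2.4263 pm = 4.8526 pm

Maximum scattered wavelength:
λ'_max = λ₀ + Δλ_max = 57.9 + 4.8526 = 62.7526 pm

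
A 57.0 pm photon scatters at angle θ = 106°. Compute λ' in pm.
60.0951 pm

Using the Compton scattering formula:
λ' = λ + Δλ = λ + λ_C(1 - cos θ)

Given:
- Initial wavelength λ = 57.0 pm
- Scattering angle θ = 106°
- Compton wavelength λ_C ≈ 2.4263 pm

Calculate the shift:
Δλ = 2.4263 × (1 - cos(106°))
Δλ = 2.4263 × 1.2756
Δλ = 3.0951 pm

Final wavelength:
λ' = 57.0 + 3.0951 = 60.0951 pm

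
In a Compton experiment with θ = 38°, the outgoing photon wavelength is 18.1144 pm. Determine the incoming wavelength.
17.6000 pm

From λ' = λ + Δλ, we have λ = λ' - Δλ

First calculate the Compton shift:
Δλ = λ_C(1 - cos θ)
Δλ = 2.4263 × (1 - cos(38°))
Δλ = 2.4263 × 0.2120
Δλ = 0.5144 pm

Initial wavelength:
λ = λ' - Δλ
λ = 18.1144 - 0.5144
λ = 17.6000 pm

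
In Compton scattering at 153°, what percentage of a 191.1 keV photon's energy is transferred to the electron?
0.4142 (or 41.42%)

Calculate initial and final photon energies:

Initial: E₀ = 191.1 keV → λ₀ = 6.4879 pm
Compton shift: Δλ = 4.5882 pm
Final wavelength: λ' = 11.0761 pm
Final energy: E' = 111.9386 keV

Fractional energy loss:
(E₀ - E')/E₀ = (191.1000 - 111.9386)/191.1000
= 79.1614/191.1000
= 0.4142
= 41.42%

(Intermediate values are shown rounded; full precision is carried through to the final answer.)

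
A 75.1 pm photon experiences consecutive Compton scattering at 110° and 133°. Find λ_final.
82.4372 pm

Apply Compton shift twice:

First scattering at θ₁ = 110°:
Δλ₁ = λ_C(1 - cos(110°))
Δλ₁ = 2.4263 × 1.3420
Δλ₁ = 3.2562 pm

After first scattering:
λ₁ = 75.1 + 3.2562 = 78.3562 pm

Second scattering at θ₂ = 133°:
Δλ₂ = λ_C(1 - cos(133°))
Δλ₂ = 2.4263 × 1.6820
Δλ₂ = 4.0810 pm

Final wavelength:
λ₂ = 78.3562 + 4.0810 = 82.4372 pm

Total shift: Δλ_total = 3.2562 + 4.0810 = 7.3372 pm

(Intermediate values are shown rounded; full precision is carried through to the final answer.)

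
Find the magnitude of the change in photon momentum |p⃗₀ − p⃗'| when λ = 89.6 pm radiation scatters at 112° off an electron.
1.2043e-23 kg·m/s

Photon momentum magnitude is p = h/λ.

Initial momentum:
p₀ = h/λ = 6.6261e-34/8.9600e-11 = 7.3952e-24 kg·m/s

After scattering:
λ' = λ + Δλ = 89.6 + 3.3352 = 92.9352 pm
p' = h/λ' = 6.6261e-34/9.2935e-11 = 7.1298e-24 kg·m/s

Momentum is a vector; the scattered photon's direction makes angle θ = 112° with the incident direction. The magnitude of the vector change Δp⃗ = p⃗₀ − p⃗' is found from the law of cosines:
|Δp⃗|² = p₀² + p'² − 2p₀p'cos θ
|Δp⃗|² = (7.3952e-24)² + (7.1298e-24)² − 2·7.3952e-24·7.1298e-24·cos(112°)
|Δp⃗| = 1.2043e-23 kg·m/s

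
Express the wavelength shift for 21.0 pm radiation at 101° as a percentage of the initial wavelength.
13.7584%

Calculate the Compton shift:
Δλ = λ_C(1 - cos(101°))
Δλ = 2.4263 × (1 - cos(101°))
Δλ = 2.4263 × 1.1908
Δλ = 2.8893 pm

Percentage change:
(Δλ/λ₀) × 100 = (2.8893/21.0) × 100
= 13.7584%

(Intermediate values are shown rounded; full precision is carried through to the final answer.)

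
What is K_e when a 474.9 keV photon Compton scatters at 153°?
302.6737 keV

By energy conservation: K_e = E_initial - E_final

First find the scattered photon energy:
Initial wavelength: λ = hc/E = 2.6107 pm
Compton shift: Δλ = λ_C(1 - cos(153°)) = 4.5882 pm
Final wavelength: λ' = 2.6107 + 4.5882 = 7.1989 pm
Final photon energy: E' = hc/λ' = 172.2263 keV

Electron kinetic energy:
K_e = E - E' = 474.9000 - 172.2263 = 302.6737 keV

(Intermediate values are shown rounded; full precision is carried through to the final answer.)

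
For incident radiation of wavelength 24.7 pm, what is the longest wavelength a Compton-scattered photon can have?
29.5526 pm (at θ = 180°)

The Compton shift is Δλ = λ_C(1 − cos θ).

Since cos θ ranges from −1 to 1, the factor (1 − cos θ) ranges from 0 to 2; the maximum shift occurs at θ = 180° (backscattering):
Δλ_max = 2λ_C = 2 × 2.4263 pm = 4.8526 pm

Maximum scattered wavelength:
λ'_max = λ₀ + Δλ_max = 24.7 + 4.8526 = 29.5526 pm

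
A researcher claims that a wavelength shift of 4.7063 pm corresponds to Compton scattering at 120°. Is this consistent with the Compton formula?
No, inconsistent

Calculate the expected shift for θ = 120°:

Δλ_expected = λ_C(1 - cos(120°))
Δλ_expected = 2.4263 × (1 - cos(120°))
Δλ_expected = 2.4263 × 1.5000
Δλ_expected = 3.6395 pm

Given shift: 4.7063 pm
Expected shift: 3.6395 pm
Difference: 1.0668 pm

The values do not match. The given shift corresponds to θ ≈ 160.0°, not 120°.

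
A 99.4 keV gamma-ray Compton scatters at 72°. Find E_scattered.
87.6226 keV

First convert energy to wavelength:
λ = hc/E, with hc ≈ 1239.842 keV·pm (i.e. 1239.842 eV·nm)

For E = 99.4 keV = 99400 eV:
λ = 1239.842 keV·pm / 99.4 keV
λ = 12.4733 pm

Calculate the Compton shift:
Δλ = λ_C(1 - cos(72°)) = 2.4263 × 0.6910
Δλ = 1.6765 pm

Final wavelength:
λ' = 12.4733 + 1.6765 = 14.1498 pm

Final energy:
E' = hc/λ' = 1239.842 / 14.1498 = 87.6226 keV

(Intermediate values are shown rounded; full precision is carried through to the final answer.)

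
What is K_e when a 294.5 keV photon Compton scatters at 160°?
155.4464 keV

By energy conservation: K_e = E_initial - E_final

First find the scattered photon energy:
Initial wavelength: λ = hc/E = 4.2100 pm
Compton shift: Δλ = λ_C(1 - cos(160°)) = 4.7063 pm
Final wavelength: λ' = 4.2100 + 4.7063 = 8.9163 pm
Final photon energy: E' = hc/λ' = 139.0536 keV

Electron kinetic energy:
K_e = E - E' = 294.5000 - 139.0536 = 155.4464 keV

(Intermediate values are shown rounded; full precision is carried through to the final answer.)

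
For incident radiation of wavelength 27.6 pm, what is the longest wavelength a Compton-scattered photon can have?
32.4526 pm (at θ = 180°)

The Compton shift is Δλ = λ_C(1 − cos θ).

Since cos θ ranges from −1 to 1, the factor (1 − cos θ) ranges from 0 to 2; the maximum shift occurs at θ = 180° (backscattering):
Δλ_max = 2λ_C = 2 × 2.4263 pm = 4.8526 pm

Maximum scattered wavelength:
λ'_max = λ₀ + Δλ_max = 27.6 + 4.8526 = 32.4526 pm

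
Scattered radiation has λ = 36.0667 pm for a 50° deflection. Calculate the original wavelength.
35.2000 pm

From λ' = λ + Δλ, we have λ = λ' - Δλ

First calculate the Compton shift:
Δλ = λ_C(1 - cos θ)
Δλ = 2.4263 × (1 - cos(50°))
Δλ = 2.4263 × 0.3572
Δλ = 0.8667 pm

Initial wavelength:
λ = λ' - Δλ
λ = 36.0667 - 0.8667
λ = 35.2000 pm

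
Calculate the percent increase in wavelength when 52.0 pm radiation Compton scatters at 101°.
5.5563%

Calculate the Compton shift:
Δλ = λ_C(1 - cos(101°))
Δλ = 2.4263 × (1 - cos(101°))
Δλ = 2.4263 × 1.1908
Δλ = 2.8893 pm

Percentage change:
(Δλ/λ₀) × 100 = (2.8893/52.0) × 100
= 5.5563%

(Intermediate values are shown rounded; full precision is carried through to the final answer.)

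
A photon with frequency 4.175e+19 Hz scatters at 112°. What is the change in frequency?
1.324e+19 Hz (decrease)

Convert frequency to wavelength (c = 299792458 m/s):
λ₀ = c/f₀ = 299792458/4.175e+19 = 7.1806577e-12 m = 7.1807 pm

Calculate Compton shift:
Δλ = λ_C(1 - cos(112°)) = 3.3352 pm

Final wavelength:
λ' = λ₀ + Δλ = 7.1807 + 3.3352 = 10.5159 pm

Final frequency:
f' = c/λ' = 299792458/1.0515880e-11 = 2.8508548e+19 Hz

Frequency shift (decrease):
Δf = f₀ - f' = 4.175e+19 - 2.8508548e+19 = 1.324e+19 Hz

(Intermediate values are shown rounded; full precision is carried through to the final answer.)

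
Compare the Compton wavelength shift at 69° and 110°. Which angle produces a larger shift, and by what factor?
110° produces the larger shift by a factor of 2.092

Calculate both shifts using Δλ = λ_C(1 - cos θ):

For θ₁ = 69°:
Δλ₁ = 2.4263 × (1 - cos(69°))
Δλ₁ = 2.4263 × 0.6416
Δλ₁ = 1.5568 pm

For θ₂ = 110°:
Δλ₂ = 2.4263 × (1 - cos(110°))
Δλ₂ = 2.4263 × 1.3420
Δλ₂ = 3.2562 pm

The 110° angle produces the larger shift.
Ratio: 3.2562/1.5568 = 2.092

(Intermediate values are shown rounded; full precision is carried through to the final answer.)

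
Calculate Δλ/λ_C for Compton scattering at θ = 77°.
0.7750 λ_C

The Compton shift formula is:
Δλ = λ_C(1 - cos θ)

Dividing both sides by λ_C:
Δλ/λ_C = 1 - cos θ

For θ = 77°:
Δλ/λ_C = 1 - cos(77°)
Δλ/λ_C = 1 - 0.2250
Δλ/λ_C = 0.7750

This means the shift is 0.7750 × λ_C = 1.8805 pm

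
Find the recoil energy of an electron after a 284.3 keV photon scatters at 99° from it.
111.3045 keV

By energy conservation: K_e = E_initial - E_final

First find the scattered photon energy:
Initial wavelength: λ = hc/E = 4.3610 pm
Compton shift: Δλ = λ_C(1 - cos(99°)) = 2.8059 pm
Final wavelength: λ' = 4.3610 + 2.8059 = 7.1669 pm
Final photon energy: E' = hc/λ' = 172.9955 keV

Electron kinetic energy:
K_e = E - E' = 284.3000 - 172.9955 = 111.3045 keV

(Intermediate values are shown rounded; full precision is carried through to the final answer.)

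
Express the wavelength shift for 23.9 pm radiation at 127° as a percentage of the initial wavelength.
16.2615%

Calculate the Compton shift:
Δλ = λ_C(1 - cos(127°))
Δλ = 2.4263 × (1 - cos(127°))
Δλ = 2.4263 × 1.6018
Δλ = 3.8865 pm

Percentage change:
(Δλ/λ₀) × 100 = (3.8865/23.9) × 100
= 16.2615%

(Intermediate values are shown rounded; full precision is carried through to the final answer.)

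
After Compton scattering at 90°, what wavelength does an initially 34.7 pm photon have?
37.1263 pm

Using the Compton formula: λ' = λ + λ_C(1 − cos θ)

For θ = 90°, cos θ = 0 (exact) = 0.0000, so:
1 − cos 90° = 1 − (0) = 1.0000

Δλ = λ_C × 1.0000 = 2.4263 × 1.0000 = 2.4263 pm

λ' = 34.7 + 2.4263 = 37.1263 pm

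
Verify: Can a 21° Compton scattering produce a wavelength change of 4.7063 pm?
No, inconsistent

Calculate the expected shift for θ = 21°:

Δλ_expected = λ_C(1 - cos(21°))
Δλ_expected = 2.4263 × (1 - cos(21°))
Δλ_expected = 2.4263 × 0.0664
Δλ_expected = 0.1612 pm

Given shift: 4.7063 pm
Expected shift: 0.1612 pm
Difference: 4.5451 pm

The values do not match. The given shift corresponds to θ ≈ 160.0°, not 21°.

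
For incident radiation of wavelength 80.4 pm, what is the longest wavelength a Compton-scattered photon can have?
85.2526 pm (at θ = 180°)

The Compton shift is Δλ = λ_C(1 − cos θ).

Since cos θ ranges from −1 to 1, the factor (1 − cos θ) ranges from 0 to 2; the maximum shift occurs at θ = 180° (backscattering):
Δλ_max = 2λ_C = 2 × 2.4263 pm = 4.8526 pm

Maximum scattered wavelength:
λ'_max = λ₀ + Δλ_max = 80.4 + 4.8526 = 85.2526 pm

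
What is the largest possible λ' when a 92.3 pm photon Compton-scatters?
97.1526 pm (at θ = 180°)

The Compton shift is Δλ = λ_C(1 − cos θ).

Since cos θ ranges from −1 to 1, the factor (1 − cos θ) ranges from 0 to 2; the maximum shift occurs at θ = 180° (backscattering):
Δλ_max = 2λ_C = 2 × 2.4263 pm = 4.8526 pm

Maximum scattered wavelength:
λ'_max = λ₀ + Δλ_max = 92.3 + 4.8526 = 97.1526 pm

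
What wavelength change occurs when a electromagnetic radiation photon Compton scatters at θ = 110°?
3.2562 pm

Using the Compton scattering formula:
Δλ = λ_C(1 - cos θ)

where λ_C = h/(m_e·c) ≈ 2.4263 pm is the Compton wavelength of an electron.

For θ = 110°:
cos(110°) = -0.3420
1 - cos(110°) = 1.3420

Δλ = 2.4263 × 1.3420
Δλ = 3.2562 pm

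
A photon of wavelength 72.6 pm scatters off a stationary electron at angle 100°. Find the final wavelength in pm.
75.4476 pm

Using the Compton scattering formula:
λ' = λ + Δλ = λ + λ_C(1 - cos θ)

Given:
- Initial wavelength λ = 72.6 pm
- Scattering angle θ = 100°
- Compton wavelength λ_C ≈ 2.4263 pm

Calculate the shift:
Δλ = 2.4263 × (1 - cos(100°))
Δλ = 2.4263 × 1.1736
Δλ = 2.8476 pm

Final wavelength:
λ' = 72.6 + 2.8476 = 75.4476 pm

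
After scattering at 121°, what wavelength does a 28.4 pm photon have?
32.0760 pm

Using the Compton scattering formula:
λ' = λ + Δλ = λ + λ_C(1 - cos θ)

Given:
- Initial wavelength λ = 28.4 pm
- Scattering angle θ = 121°
- Compton wavelength λ_C ≈ 2.4263 pm

Calculate the shift:
Δλ = 2.4263 × (1 - cos(121°))
Δλ = 2.4263 × 1.5150
Δλ = 3.6760 pm

Final wavelength:
λ' = 28.4 + 3.6760 = 32.0760 pm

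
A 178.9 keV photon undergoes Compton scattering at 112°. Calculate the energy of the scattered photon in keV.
120.7766 keV

First convert energy to wavelength:
λ = hc/E, with hc ≈ 1239.842 keV·pm (i.e. 1239.842 eV·nm)

For E = 178.9 keV = 178900 eV:
λ = 1239.842 keV·pm / 178.9 keV
λ = 6.9304 pm

Calculate the Compton shift:
Δλ = λ_C(1 - cos(112°)) = 2.4263 × 1.3746
Δλ = 3.3352 pm

Final wavelength:
λ' = 6.9304 + 3.3352 = 10.2656 pm

Final energy:
E' = hc/λ' = 1239.842 / 10.2656 = 120.7766 keV

(Intermediate values are shown rounded; full precision is carried through to the final answer.)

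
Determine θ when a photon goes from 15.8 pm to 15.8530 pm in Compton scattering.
12.00°

First find the wavelength shift:
Δλ = λ' - λ = 15.8530 - 15.8 = 0.0530 pm

Using Δλ = λ_C(1 - cos θ), with λ_C = h/(m_e·c) ≈ 2.42631024 pm:
cos θ = 1 - Δλ/λ_C
cos θ = 1 - 0.0530/2.42631024
cos θ = 0.978156

θ = arccos(0.978156)
θ = 12.00°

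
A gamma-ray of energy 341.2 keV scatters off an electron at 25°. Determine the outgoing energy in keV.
321.1115 keV

First convert energy to wavelength:
λ = hc/E, with hc ≈ 1239.842 keV·pm (i.e. 1239.842 eV·nm)

For E = 341.2 keV = 341200 eV:
λ = 1239.842 keV·pm / 341.2 keV
λ = 3.6338 pm

Calculate the Compton shift:
Δλ = λ_C(1 - cos(25°)) = 2.4263 × 0.0937
Δλ = 0.2273 pm

Final wavelength:
λ' = 3.6338 + 0.2273 = 3.8611 pm

Final energy:
E' = hc/λ' = 1239.842 / 3.8611 = 321.1115 keV

(Intermediate values are shown rounded; full precision is carried through to the final answer.)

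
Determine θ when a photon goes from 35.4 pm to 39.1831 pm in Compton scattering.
124.00°

First find the wavelength shift:
Δλ = λ' - λ = 39.1831 - 35.4 = 3.7831 pm

Using Δλ = λ_C(1 - cos θ), with λ_C = h/(m_e·c) ≈ 2.42631024 pm:
cos θ = 1 - Δλ/λ_C
cos θ = 1 - 3.7831/2.42631024
cos θ = -0.559199

θ = arccos(-0.559199)
θ = 124.00°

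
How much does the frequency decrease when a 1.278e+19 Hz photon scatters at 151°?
2.076e+18 Hz (decrease)

Convert frequency to wavelength (c = 299792458 m/s):
λ₀ = c/f₀ = 299792458/1.278e+19 = 2.3457939e-11 m = 23.4579 pm

Calculate Compton shift:
Δλ = λ_C(1 - cos(151°)) = 4.5484 pm

Final wavelength:
λ' = λ₀ + Δλ = 23.4579 + 4.5484 = 28.0063 pm

Final frequency:
f' = c/λ' = 299792458/2.8006348e-11 = 1.0704447e+19 Hz

Frequency shift (decrease):
Δf = f₀ - f' = 1.278e+19 - 1.0704447e+19 = 2.076e+18 Hz

(Intermediate values are shown rounded; full precision is carried through to the final answer.)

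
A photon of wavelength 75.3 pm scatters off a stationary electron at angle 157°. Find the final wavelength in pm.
79.9597 pm

Using the Compton scattering formula:
λ' = λ + Δλ = λ + λ_C(1 - cos θ)

Given:
- Initial wavelength λ = 75.3 pm
- Scattering angle θ = 157°
- Compton wavelength λ_C ≈ 2.4263 pm

Calculate the shift:
Δλ = 2.4263 × (1 - cos(157°))
Δλ = 2.4263 × 1.9205
Δλ = 4.6597 pm

Final wavelength:
λ' = 75.3 + 4.6597 = 79.9597 pm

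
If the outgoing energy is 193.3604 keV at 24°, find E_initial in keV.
199.9000 keV

Convert final energy to wavelength (hc ≈ 1239.842 keV·pm):
λ' = hc/E' = 1239.842 / 193.3604 = 6.4121 pm

Calculate the Compton shift:
Δλ = λ_C(1 - cos(24°))
Δλ = 2.4263 × (1 - cos(24°))
Δλ = 0.2098 pm

Initial wavelength:
λ = λ' - Δλ = 6.4121 - 0.2098 = 6.2023 pm

Initial energy:
E = hc/λ = 1239.842 / 6.2023 = 199.9000 keV

(Intermediate values are shown rounded; full precision is carried through to the final answer.)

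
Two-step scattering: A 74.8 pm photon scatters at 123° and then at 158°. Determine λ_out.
83.2237 pm

Apply Compton shift twice:

First scattering at θ₁ = 123°:
Δλ₁ = λ_C(1 - cos(123°))
Δλ₁ = 2.4263 × 1.5446
Δλ₁ = 3.7478 pm

After first scattering:
λ₁ = 74.8 + 3.7478 = 78.5478 pm

Second scattering at θ₂ = 158°:
Δλ₂ = λ_C(1 - cos(158°))
Δλ₂ = 2.4263 × 1.9272
Δλ₂ = 4.6759 pm

Final wavelength:
λ₂ = 78.5478 + 4.6759 = 83.2237 pm

Total shift: Δλ_total = 3.7478 + 4.6759 = 8.4237 pm

(Intermediate values are shown rounded; full precision is carried through to the final answer.)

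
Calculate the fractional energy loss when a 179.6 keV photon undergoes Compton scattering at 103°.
0.3010 (or 30.10%)

Calculate initial and final photon energies:

Initial: E₀ = 179.6 keV → λ₀ = 6.9034 pm
Compton shift: Δλ = 2.9721 pm
Final wavelength: λ' = 9.8755 pm
Final energy: E' = 125.5477 keV

Fractional energy loss:
(E₀ - E')/E₀ = (179.6000 - 125.5477)/179.6000
= 54.0523/179.6000
= 0.3010
= 30.10%

(Intermediate values are shown rounded; full precision is carried through to the final answer.)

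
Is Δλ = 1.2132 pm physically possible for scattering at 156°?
No, inconsistent

Calculate the expected shift for θ = 156°:

Δλ_expected = λ_C(1 - cos(156°))
Δλ_expected = 2.4263 × (1 - cos(156°))
Δλ_expected = 2.4263 × 1.9135
Δλ_expected = 4.6429 pm

Given shift: 1.2132 pm
Expected shift: 4.6429 pm
Difference: 3.4297 pm

The values do not match. The given shift corresponds to θ ≈ 60.0°, not 156°.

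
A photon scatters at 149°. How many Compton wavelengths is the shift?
1.8572 λ_C

The Compton shift formula is:
Δλ = λ_C(1 - cos θ)

Dividing both sides by λ_C:
Δλ/λ_C = 1 - cos θ

For θ = 149°:
Δλ/λ_C = 1 - cos(149°)
Δλ/λ_C = 1 - -0.8572
Δλ/λ_C = 1.8572

This means the shift is 1.8572 × λ_C = 4.5061 pm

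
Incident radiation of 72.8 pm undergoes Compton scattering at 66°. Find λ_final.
74.2394 pm

Using the Compton scattering formula:
λ' = λ + Δλ = λ + λ_C(1 - cos θ)

Given:
- Initial wavelength λ = 72.8 pm
- Scattering angle θ = 66°
- Compton wavelength λ_C ≈ 2.4263 pm

Calculate the shift:
Δλ = 2.4263 × (1 - cos(66°))
Δλ = 2.4263 × 0.5933
Δλ = 1.4394 pm

Final wavelength:
λ' = 72.8 + 1.4394 = 74.2394 pm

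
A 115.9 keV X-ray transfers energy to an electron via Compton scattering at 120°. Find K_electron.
29.4214 keV

By energy conservation: K_e = E_initial - E_final

First find the scattered photon energy:
Initial wavelength: λ = hc/E = 10.6975 pm
Compton shift: Δλ = λ_C(1 - cos(120°)) = 3.6395 pm
Final wavelength: λ' = 10.6975 + 3.6395 = 14.3370 pm
Final photon energy: E' = hc/λ' = 86.4786 keV

Electron kinetic energy:
K_e = E - E' = 115.9000 - 86.4786 = 29.4214 keV

(Intermediate values are shown rounded; full precision is carried through to the final answer.)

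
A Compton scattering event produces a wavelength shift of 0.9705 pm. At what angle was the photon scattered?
53.13°

From the Compton formula Δλ = λ_C(1 - cos θ), we can solve for θ:

cos θ = 1 - Δλ/λ_C

Given:
- Δλ = 0.9705 pm
- λ_C = h/(m_e·c) ≈ 2.42631024 pm

cos θ = 1 - 0.9705/2.42631024
cos θ = 1 - 0.399990
cos θ = 0.600010

θ = arccos(0.600010)
θ = 53.13°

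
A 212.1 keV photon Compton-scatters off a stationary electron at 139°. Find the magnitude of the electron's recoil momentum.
1.6844e-22 kg·m/s

The electron is initially at rest, so by conservation of momentum:
p⃗_e = p⃗₀ − p⃗'  (incident photon momentum minus scattered photon momentum)

Photon momentum magnitudes (p = h/λ = E/c):
λ₀ = hc/E₀ = 5.8456 pm → p₀ = h/λ₀ = 1.1335e-22 kg·m/s
Δλ = λ_C(1 − cos 139°) = 4.2575 pm
λ' = 10.1030 pm → p' = h/λ' = 6.5585e-23 kg·m/s

The scattered photon makes angle θ = 139° with the incident direction, so by the law of cosines:
|p⃗_e|² = p₀² + p'² − 2p₀p'cos θ
|p⃗_e|² = (1.1335e-22)² + (6.5585e-23)² − 2·1.1335e-22·6.5585e-23·cos(139°)
|p⃗_e| = 1.6844e-22 kg·m/s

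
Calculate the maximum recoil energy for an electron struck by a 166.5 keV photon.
65.6926 keV

Maximum energy transfer occurs at θ = 180° (backscattering).

Initial photon: E₀ = 166.5 keV → λ₀ = 7.4465 pm

Maximum Compton shift (at 180°):
Δλ_max = 2λ_C = 2 × 2.4263 = 4.8526 pm

Final wavelength:
λ' = 7.4465 + 4.8526 = 12.2991 pm

Minimum photon energy (maximum energy to electron):
E'_min = hc/λ' = 100.8074 keV

Maximum electron kinetic energy:
K_max = E₀ - E'_min = 166.5000 - 100.8074 = 65.6926 keV

(Intermediate values are shown rounded; full precision is carried through to the final answer.)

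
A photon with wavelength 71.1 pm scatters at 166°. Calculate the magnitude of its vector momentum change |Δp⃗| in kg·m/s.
1.7917e-23 kg·m/s

Photon momentum magnitude is p = h/λ.

Initial momentum:
p₀ = h/λ = 6.6261e-34/7.1100e-11 = 9.3194e-24 kg·m/s

After scattering:
λ' = λ + Δλ = 71.1 + 4.7805 = 75.8805 pm
p' = h/λ' = 6.6261e-34/7.5881e-11 = 8.7322e-24 kg·m/s

Momentum is a vector; the scattered photon's direction makes angle θ = 166° with the incident direction. The magnitude of the vector change Δp⃗ = p⃗₀ − p⃗' is found from the law of cosines:
|Δp⃗|² = p₀² + p'² − 2p₀p'cos θ
|Δp⃗|² = (9.3194e-24)² + (8.7322e-24)² − 2·9.3194e-24·8.7322e-24·cos(166°)
|Δp⃗| = 1.7917e-23 kg·m/s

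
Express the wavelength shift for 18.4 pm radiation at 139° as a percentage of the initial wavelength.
23.1384%

Calculate the Compton shift:
Δλ = λ_C(1 - cos(139°))
Δλ = 2.4263 × (1 - cos(139°))
Δλ = 2.4263 × 1.7547
Δλ = 4.2575 pm

Percentage change:
(Δλ/λ₀) × 100 = (4.2575/18.4) × 100
= 23.1384%

(Intermediate values are shown rounded; full precision is carried through to the final answer.)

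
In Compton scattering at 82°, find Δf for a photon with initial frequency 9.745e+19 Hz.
3.941e+19 Hz (decrease)

Convert frequency to wavelength (c = 299792458 m/s):
λ₀ = c/f₀ = 299792458/9.745e+19 = 3.0763721e-12 m = 3.0764 pm

Calculate Compton shift:
Δλ = λ_C(1 - cos(82°)) = 2.0886 pm

Final wavelength:
λ' = λ₀ + Δλ = 3.0764 + 2.0886 = 5.1650 pm

Final frequency:
f' = c/λ' = 299792458/5.1650052e-12 = 5.8043012e+19 Hz

Frequency shift (decrease):
Δf = f₀ - f' = 9.745e+19 - 5.8043012e+19 = 3.941e+19 Hz

(Intermediate values are shown rounded; full precision is carried through to the final answer.)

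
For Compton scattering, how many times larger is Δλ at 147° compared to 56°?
147° produces the larger shift by a factor of 4.171

Calculate both shifts using Δλ = λ_C(1 - cos θ):

For θ₁ = 56°:
Δλ₁ = 2.4263 × (1 - cos(56°))
Δλ₁ = 2.4263 × 0.4408
Δλ₁ = 1.0695 pm

For θ₂ = 147°:
Δλ₂ = 2.4263 × (1 - cos(147°))
Δλ₂ = 2.4263 × 1.8387
Δλ₂ = 4.4612 pm

The 147° angle produces the larger shift.
Ratio: 4.4612/1.0695 = 4.171

(Intermediate values are shown rounded; full precision is carried through to the final answer.)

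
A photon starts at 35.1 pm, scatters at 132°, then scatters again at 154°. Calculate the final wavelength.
43.7569 pm

Apply Compton shift twice:

First scattering at θ₁ = 132°:
Δλ₁ = λ_C(1 - cos(132°))
Δλ₁ = 2.4263 × 1.6691
Δλ₁ = 4.0498 pm

After first scattering:
λ₁ = 35.1 + 4.0498 = 39.1498 pm

Second scattering at θ₂ = 154°:
Δλ₂ = λ_C(1 - cos(154°))
Δλ₂ = 2.4263 × 1.8988
Δλ₂ = 4.6071 pm

Final wavelength:
λ₂ = 39.1498 + 4.6071 = 43.7569 pm

Total shift: Δλ_total = 4.0498 + 4.6071 = 8.6569 pm

(Intermediate values are shown rounded; full precision is carried through to the final answer.)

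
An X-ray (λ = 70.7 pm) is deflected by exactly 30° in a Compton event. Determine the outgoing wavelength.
71.0251 pm

Using the Compton formula: λ' = λ + λ_C(1 − cos θ)

For θ = 30°, cos θ = √3/2 (exact) ≈ 0.8660, so:
1 − cos 30° = 1 − (√3/2) ≈ 0.1340

Δλ = λ_C × 0.1340 = 2.4263 × 0.1340 = 0.3251 pm

λ' = 70.7 + 0.3251 = 71.0251 pm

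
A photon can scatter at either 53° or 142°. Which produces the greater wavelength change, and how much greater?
142° produces the larger shift by a factor of 4.490

Calculate both shifts using Δλ = λ_C(1 - cos θ):

For θ₁ = 53°:
Δλ₁ = 2.4263 × (1 - cos(53°))
Δλ₁ = 2.4263 × 0.3982
Δλ₁ = 0.9661 pm

For θ₂ = 142°:
Δλ₂ = 2.4263 × (1 - cos(142°))
Δλ₂ = 2.4263 × 1.7880
Δλ₂ = 4.3383 pm

The 142° angle produces the larger shift.
Ratio: 4.3383/0.9661 = 4.490

(Intermediate values are shown rounded; full precision is carried through to the final answer.)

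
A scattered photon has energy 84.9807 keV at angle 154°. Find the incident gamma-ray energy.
124.2000 keV

Convert final energy to wavelength (hc ≈ 1239.842 keV·pm):
λ' = hc/E' = 1239.842 / 84.9807 = 14.5897 pm

Calculate the Compton shift:
Δλ = λ_C(1 - cos(154°))
Δλ = 2.4263 × (1 - cos(154°))
Δλ = 4.6071 pm

Initial wavelength:
λ = λ' - Δλ = 14.5897 - 4.6071 = 9.9826 pm

Initial energy:
E = hc/λ = 1239.842 / 9.9826 = 124.2000 keV

(Intermediate values are shown rounded; full precision is carried through to the final answer.)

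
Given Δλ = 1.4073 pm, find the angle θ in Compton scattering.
65.17°

From the Compton formula Δλ = λ_C(1 - cos θ), we can solve for θ:

cos θ = 1 - Δλ/λ_C

Given:
- Δλ = 1.4073 pm
- λ_C = h/(m_e·c) ≈ 2.42631024 pm

cos θ = 1 - 1.4073/2.42631024
cos θ = 1 - 0.580017
cos θ = 0.419983

θ = arccos(0.419983)
θ = 65.17°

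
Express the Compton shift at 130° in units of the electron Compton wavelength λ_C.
1.6428 λ_C

The Compton shift formula is:
Δλ = λ_C(1 - cos θ)

Dividing both sides by λ_C:
Δλ/λ_C = 1 - cos θ

For θ = 130°:
Δλ/λ_C = 1 - cos(130°)
Δλ/λ_C = 1 - -0.6428
Δλ/λ_C = 1.6428

This means the shift is 1.6428 × λ_C = 3.9859 pm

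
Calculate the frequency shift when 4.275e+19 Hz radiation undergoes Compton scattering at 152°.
1.686e+19 Hz (decrease)

Convert frequency to wavelength (c = 299792458 m/s):
λ₀ = c/f₀ = 299792458/4.275e+19 = 7.0126891e-12 m = 7.0127 pm

Calculate Compton shift:
Δλ = λ_C(1 - cos(152°)) = 4.5686 pm

Final wavelength:
λ' = λ₀ + Δλ = 7.0127 + 4.5686 = 11.5813 pm

Final frequency:
f' = c/λ' = 299792458/1.1581304e-11 = 2.5885898e+19 Hz

Frequency shift (decrease):
Δf = f₀ - f' = 4.275e+19 - 2.5885898e+19 = 1.686e+19 Hz

(Intermediate values are shown rounded; full precision is carried through to the final answer.)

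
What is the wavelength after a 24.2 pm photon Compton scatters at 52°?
25.1325 pm

Using the Compton scattering formula:
λ' = λ + Δλ = λ + λ_C(1 - cos θ)

Given:
- Initial wavelength λ = 24.2 pm
- Scattering angle θ = 52°
- Compton wavelength λ_C ≈ 2.4263 pm

Calculate the shift:
Δλ = 2.4263 × (1 - cos(52°))
Δλ = 2.4263 × 0.3843
Δλ = 0.9325 pm

Final wavelength:
λ' = 24.2 + 0.9325 = 25.1325 pm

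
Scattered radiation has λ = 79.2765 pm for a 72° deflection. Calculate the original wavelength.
77.6000 pm

From λ' = λ + Δλ, we have λ = λ' - Δλ

First calculate the Compton shift:
Δλ = λ_C(1 - cos θ)
Δλ = 2.4263 × (1 - cos(72°))
Δλ = 2.4263 × 0.6910
Δλ = 1.6765 pm

Initial wavelength:
λ = λ' - Δλ
λ = 79.2765 - 1.6765
λ = 77.6000 pm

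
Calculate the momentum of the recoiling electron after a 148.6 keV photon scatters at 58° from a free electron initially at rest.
7.2854e-23 kg·m/s

The electron is initially at rest, so by conservation of momentum:
p⃗_e = p⃗₀ − p⃗'  (incident photon momentum minus scattered photon momentum)

Photon momentum magnitudes (p = h/λ = E/c):
λ₀ = hc/E₀ = 8.3435 pm → p₀ = h/λ₀ = 7.9416e-23 kg·m/s
Δλ = λ_C(1 − cos 58°) = 1.1406 pm
λ' = 9.4840 pm → p' = h/λ' = 6.9865e-23 kg·m/s

The scattered photon makes angle θ = 58° with the incident direction, so by the law of cosines:
|p⃗_e|² = p₀² + p'² − 2p₀p'cos θ
|p⃗_e|² = (7.9416e-23)² + (6.9865e-23)² − 2·7.9416e-23·6.9865e-23·cos(58°)
|p⃗_e| = 7.2854e-23 kg·m/s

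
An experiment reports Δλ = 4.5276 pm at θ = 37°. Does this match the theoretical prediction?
No, inconsistent

Calculate the expected shift for θ = 37°:

Δλ_expected = λ_C(1 - cos(37°))
Δλ_expected = 2.4263 × (1 - cos(37°))
Δλ_expected = 2.4263 × 0.2014
Δλ_expected = 0.4886 pm

Given shift: 4.5276 pm
Expected shift: 0.4886 pm
Difference: 4.0390 pm

The values do not match. The given shift corresponds to θ ≈ 150.0°, not 37°.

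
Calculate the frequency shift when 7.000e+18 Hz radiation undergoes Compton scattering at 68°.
2.395e+17 Hz (decrease)

Convert frequency to wavelength (c = 299792458 m/s):
λ₀ = c/f₀ = 299792458/7.000e+18 = 4.2827494e-11 m = 42.8275 pm

Calculate Compton shift:
Δλ = λ_C(1 - cos(68°)) = 1.5174 pm

Final wavelength:
λ' = λ₀ + Δλ = 42.8275 + 1.5174 = 44.3449 pm

Final frequency:
f' = c/λ' = 299792458/4.4344892e-11 = 6.7604732e+18 Hz

Frequency shift (decrease):
Δf = f₀ - f' = 7.000e+18 - 6.7604732e+18 = 2.395e+17 Hz

(Intermediate values are shown rounded; full precision is carried through to the final answer.)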